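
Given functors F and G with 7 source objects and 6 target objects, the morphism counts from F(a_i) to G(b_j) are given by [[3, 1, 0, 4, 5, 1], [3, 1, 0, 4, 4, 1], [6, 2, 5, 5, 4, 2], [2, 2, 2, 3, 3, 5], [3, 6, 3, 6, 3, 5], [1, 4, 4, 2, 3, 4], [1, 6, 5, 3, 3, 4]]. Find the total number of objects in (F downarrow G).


Objects of (F downarrow G) are triples (a, b, h: F(a)->G(b)).
The count equals the sum of all entries in the hom-matrix.
sum(row 0) = 14
sum(row 1) = 13
sum(row 2) = 24
sum(row 3) = 17
sum(row 4) = 26
sum(row 5) = 18
sum(row 6) = 22
Grand total = 134

134


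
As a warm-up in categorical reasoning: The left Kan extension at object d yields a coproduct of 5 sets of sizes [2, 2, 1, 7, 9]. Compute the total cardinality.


Pointwise, the left Kan extension (Lan_F H)(d) is the colimit, indexed
by the comma category (F downarrow d), of H composed with the
projection (F downarrow d) -> C. Here that colimit is given
as a coproduct (disjoint union) of sets, so its cardinality is the
sum of the sizes of the summands.
Coproduct of sets with sizes: 2 + 2 + 1 + 7 + 9
= 21

21


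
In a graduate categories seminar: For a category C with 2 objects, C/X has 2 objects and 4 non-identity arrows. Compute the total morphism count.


In the slice category C/X, objects are morphisms to X.
Identity morphisms: 2 (one per object of C/X).
Non-identity morphisms: 4.
Total = 2 + 4 = 6

6


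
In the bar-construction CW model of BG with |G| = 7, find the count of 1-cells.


In the bar-construction CW model of BG, the n-cells are indexed by
n-tuples [g_1|...|g_n] of non-identity elements of G (degenerate
simplices with some g_i = e do not contribute cells), so there are
(|G| - 1)^n n-cells.
For dim = 1 with |G| = 7:
cells = (7 - 1)^1 = 6^1 = 6

6


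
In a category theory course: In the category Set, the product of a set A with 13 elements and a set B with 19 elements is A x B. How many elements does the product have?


In Set, the product A x B is the Cartesian product.
By the universal property, |A x B| = |A| * |B|.
|A x B| = 13 * 19 = 247

247


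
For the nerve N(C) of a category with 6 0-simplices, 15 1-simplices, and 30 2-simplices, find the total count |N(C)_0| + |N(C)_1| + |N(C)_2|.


The 2-skeleton of the nerve N(C) consists of simplices in dimensions 0, 1, 2:
  |N(C)_0| = 6 (objects)
  |N(C)_1| = 15 (morphisms)
  |N(C)_2| = 30 (composable pairs)
Total = 6 + 15 + 30 = 51

51


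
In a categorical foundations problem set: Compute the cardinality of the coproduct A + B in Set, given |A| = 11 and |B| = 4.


In Set, the coproduct A + B is the disjoint union.
|A + B| = |A| + |B| = 11 + 4 = 15

15


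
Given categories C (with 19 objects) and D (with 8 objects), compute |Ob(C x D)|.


The product category C x D has objects that are pairs (c, d).
Number of pairs = |Ob(C)| * |Ob(D)| = 19 * 8 = 152

152


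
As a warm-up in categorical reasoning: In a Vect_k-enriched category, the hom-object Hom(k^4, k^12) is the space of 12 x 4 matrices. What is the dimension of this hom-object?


In Vect-enriched categories, Hom(k^n, k^m) is the space of m x n matrices.
dim(Hom(k^4, k^12)) = 12 * 4 = 48

48


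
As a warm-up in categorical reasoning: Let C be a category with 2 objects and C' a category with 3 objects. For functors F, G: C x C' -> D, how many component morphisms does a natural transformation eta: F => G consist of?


A natural transformation eta: F => G assigns one component morphism per
object of the domain category.
The domain is the product category C x C', so
|Ob(C x C')| = |Ob(C)| * |Ob(C')| = 2 * 3 = 6.
Therefore eta has 6 component morphisms.

6


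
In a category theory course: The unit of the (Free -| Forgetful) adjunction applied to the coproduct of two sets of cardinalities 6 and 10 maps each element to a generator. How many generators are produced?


The unit eta_X: X -> U(F(X)) of the Free-Forgetful adjunction
maps each element of X to a generator of F(X). For X = S + T (disjoint
union in Set), |S + T| = |S| + |T|.
Total mappings = 6 + 10 = 16.

16


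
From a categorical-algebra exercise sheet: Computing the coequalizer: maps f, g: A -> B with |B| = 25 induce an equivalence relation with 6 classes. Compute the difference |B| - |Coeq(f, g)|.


The coequalizer Coeq(f, g) = B / ~ has one element per equivalence class.
|B| = 25, |Coeq(f, g)| = 6.
|B| - |Coeq(f, g)| = 25 - 6 = 19.

19


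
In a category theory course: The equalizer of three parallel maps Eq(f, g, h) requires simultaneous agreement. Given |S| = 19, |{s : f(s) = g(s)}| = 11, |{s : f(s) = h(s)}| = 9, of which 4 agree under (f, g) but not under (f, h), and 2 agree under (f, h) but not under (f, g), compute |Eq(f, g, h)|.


Eq(f, g, h) is the triple-agreement set: points in S where all three
maps take the same value. Using inclusion-exclusion on the pairwise data:
Pair (f, g) agrees on 11 points; pair (f, h) on 9 points.
Points agreeing under (f, g) but not (f, h) = 4; under (f, h) but not (f, g) = 2.
Triple-agreement = agreement-in-(f, g) minus points that agree under (f, g) but not (f, h):
|Eq(f, g, h)| = 11 - 4 = 7
(cross-check via (f, h): 9 - 2 = 7.)

7


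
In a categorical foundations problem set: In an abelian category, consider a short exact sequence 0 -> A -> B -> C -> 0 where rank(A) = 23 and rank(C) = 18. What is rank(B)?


For a short exact sequence 0 -> A -> B -> C -> 0,
rank is additive: rank(B) = rank(A) + rank(C).
rank(B) = 23 + 18 = 41

41


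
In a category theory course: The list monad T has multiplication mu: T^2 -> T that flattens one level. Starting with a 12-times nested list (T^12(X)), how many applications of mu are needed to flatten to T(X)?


Each application of mu: T^2 -> T removes one layer of nesting.
Starting at depth 12 (i.e., T^12(X)), we need to reach T(X).
Number of mu applications = 12 - 1 = 11

11


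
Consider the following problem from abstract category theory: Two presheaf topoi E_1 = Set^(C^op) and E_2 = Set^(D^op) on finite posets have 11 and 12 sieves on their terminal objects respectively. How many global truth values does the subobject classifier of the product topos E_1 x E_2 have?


In a product of presheaf topoi E_1 x E_2, the subobject classifier
is Omega = Omega_1 x Omega_2 (componentwise), so
|Omega(top)| = |Omega_1(top_1)| * |Omega_2(top_2)|.
= 11 * 12 = 132.

132


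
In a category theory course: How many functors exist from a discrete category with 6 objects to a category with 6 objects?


A functor from a discrete category C to D is determined by
where each object maps. Each of the 6 objects of C can map
to any of the 6 objects of D independently.
Number of functors = 6^6 = 46656

46656


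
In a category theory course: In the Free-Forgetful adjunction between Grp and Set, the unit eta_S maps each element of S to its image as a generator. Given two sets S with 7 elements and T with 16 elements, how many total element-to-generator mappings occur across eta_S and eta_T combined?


The unit eta_X: X -> U(F(X)) of the Free-Forgetful adjunction
maps each element of X to a generator of F(X). For X = S + T (disjoint
union in Set), |S + T| = |S| + |T|.
Total mappings = 7 + 16 = 23.

23


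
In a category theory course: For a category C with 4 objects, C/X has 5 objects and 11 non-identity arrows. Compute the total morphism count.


In the slice category C/X, objects are morphisms to X.
Identity morphisms: 5 (one per object of C/X).
Non-identity morphisms: 11.
Total = 5 + 11 = 16

16


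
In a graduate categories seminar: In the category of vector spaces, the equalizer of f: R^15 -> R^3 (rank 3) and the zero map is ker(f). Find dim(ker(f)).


The equalizer of f and the zero map is ker(f).
By the rank-nullity theorem: dim(ker(f)) = dim(domain) - rank(f).
dim(ker(f)) = 15 - 3 = 12

12


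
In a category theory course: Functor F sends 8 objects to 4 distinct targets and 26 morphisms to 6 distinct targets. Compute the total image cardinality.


The image of F consists of distinct objects and distinct morphisms.
|Im(F)| on objects = 4
|Im(F)| on morphisms = 6
Total image cardinality = 4 + 6 = 10

10


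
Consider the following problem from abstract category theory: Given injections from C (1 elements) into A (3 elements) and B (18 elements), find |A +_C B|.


The pushout A +_C B identifies the images of C in A and B.
|A +_C B| = |A| + |B| - |C| (for injections).
= 3 + 18 - 1 = 20

20


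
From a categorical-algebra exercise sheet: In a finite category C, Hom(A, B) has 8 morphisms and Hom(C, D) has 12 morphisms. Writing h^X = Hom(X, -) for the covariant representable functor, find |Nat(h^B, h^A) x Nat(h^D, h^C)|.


By the Yoneda lemma, Nat(h^B, h^A) is isomorphic to Hom(A, B),
so |Nat(h^B, h^A)| = |Hom(A, B)| and |Nat(h^D, h^C)| = |Hom(C, D)|.
|Hom(A, B)| = 8, |Hom(C, D)| = 12.
|Nat(h^B, h^A) x Nat(h^D, h^C)| = 8 * 12 = 96

96


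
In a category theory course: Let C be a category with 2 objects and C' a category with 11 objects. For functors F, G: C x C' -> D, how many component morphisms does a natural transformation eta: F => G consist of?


A natural transformation eta: F => G assigns one component morphism per
object of the domain category.
The domain is the product category C x C', so
|Ob(C x C')| = |Ob(C)| * |Ob(C')| = 2 * 11 = 22.
Therefore eta has 22 component morphisms.

22


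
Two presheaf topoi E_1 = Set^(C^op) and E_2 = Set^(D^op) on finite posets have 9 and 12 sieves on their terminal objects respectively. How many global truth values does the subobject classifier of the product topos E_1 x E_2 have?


In a product of presheaf topoi E_1 x E_2, the subobject classifier
is Omega = Omega_1 x Omega_2 (componentwise), so
|Omega(top)| = |Omega_1(top_1)| * |Omega_2(top_2)|.
= 9 * 12 = 108.

108


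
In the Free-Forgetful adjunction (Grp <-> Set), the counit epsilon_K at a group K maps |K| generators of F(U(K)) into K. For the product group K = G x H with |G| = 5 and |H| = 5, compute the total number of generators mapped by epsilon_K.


The counit epsilon_K: F(U(K)) -> K of the Free-Forgetful adjunction
maps |K| generators of F(U(K)) into K. For K = G x H (the product group),
|G x H| = |G| * |H|.
Total generators mapped = 5 * 5 = 25.

25


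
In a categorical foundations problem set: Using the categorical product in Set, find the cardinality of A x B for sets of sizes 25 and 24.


In Set, the product A x B is the Cartesian product.
By the universal property, |A x B| = |A| * |B|.
|A x B| = 25 * 24 = 600

600


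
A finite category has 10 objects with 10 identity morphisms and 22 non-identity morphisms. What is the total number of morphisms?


Each object has an identity morphism, giving 10 identities.
Adding the 22 non-identity morphisms:
Total = 10 + 22 = 32

32


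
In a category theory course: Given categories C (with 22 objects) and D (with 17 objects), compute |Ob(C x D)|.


The product category C x D has objects that are pairs (c, d).
Number of pairs = |Ob(C)| * |Ob(D)| = 22 * 17 = 374

374


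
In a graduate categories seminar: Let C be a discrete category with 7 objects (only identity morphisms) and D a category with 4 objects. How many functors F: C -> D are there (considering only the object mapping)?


A functor from a discrete category C to D is determined by
where each object maps. Each of the 7 objects of C can map
to any of the 4 objects of D independently.
Number of functors = 4^7 = 16384

16384


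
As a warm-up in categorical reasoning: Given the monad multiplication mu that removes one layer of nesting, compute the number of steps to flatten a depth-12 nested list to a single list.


Each application of mu: T^2 -> T removes one layer of nesting.
Starting at depth 12 (i.e., T^12(X)), we need to reach T(X).
Number of mu applications = 12 - 1 = 11

11


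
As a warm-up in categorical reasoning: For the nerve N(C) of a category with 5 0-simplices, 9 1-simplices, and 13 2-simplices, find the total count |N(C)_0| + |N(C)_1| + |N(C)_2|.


The 2-skeleton of the nerve N(C) consists of simplices in dimensions 0, 1, 2:
  |N(C)_0| = 5 (objects)
  |N(C)_1| = 9 (morphisms)
  |N(C)_2| = 13 (composable pairs)
Total = 5 + 9 + 13 = 27

27


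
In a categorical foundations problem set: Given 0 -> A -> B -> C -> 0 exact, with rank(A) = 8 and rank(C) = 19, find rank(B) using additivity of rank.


For a short exact sequence 0 -> A -> B -> C -> 0,
rank is additive: rank(B) = rank(A) + rank(C).
rank(B) = 8 + 19 = 27

27


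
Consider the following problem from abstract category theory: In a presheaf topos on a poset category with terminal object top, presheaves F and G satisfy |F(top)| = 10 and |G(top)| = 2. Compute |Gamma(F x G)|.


Global sections of a presheaf on a poset with terminal top satisfy
Gamma(H) ~ H(top). Presheaves admit pointwise products, so
(F x G)(top) = F(top) x G(top) (Cartesian product).
|Gamma(F x G)| = |F(top)| * |G(top)| = 10 * 2 = 20.

20


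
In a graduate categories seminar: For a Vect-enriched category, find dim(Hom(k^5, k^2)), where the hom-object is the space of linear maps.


In Vect-enriched categories, Hom(k^n, k^m) is the space of m x n matrices.
dim(Hom(k^5, k^2)) = 2 * 5 = 10

10


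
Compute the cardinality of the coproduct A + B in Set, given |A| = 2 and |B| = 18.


In Set, the coproduct A + B is the disjoint union.
|A + B| = |A| + |B| = 2 + 18 = 20

20


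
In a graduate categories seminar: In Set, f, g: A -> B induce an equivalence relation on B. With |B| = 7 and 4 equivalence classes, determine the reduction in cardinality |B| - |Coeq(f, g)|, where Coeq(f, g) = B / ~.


The coequalizer Coeq(f, g) = B / ~ has one element per equivalence class.
|B| = 7, |Coeq(f, g)| = 4.
|B| - |Coeq(f, g)| = 7 - 4 = 3.

3


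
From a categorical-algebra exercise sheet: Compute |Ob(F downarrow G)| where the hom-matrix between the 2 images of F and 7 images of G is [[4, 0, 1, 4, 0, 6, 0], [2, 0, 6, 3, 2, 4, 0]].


Objects of (F downarrow G) are triples (a, b, h: F(a)->G(b)).
The count equals the sum of all entries in the hom-matrix.
sum(row 0) = 15
sum(row 1) = 17
Grand total = 32

32


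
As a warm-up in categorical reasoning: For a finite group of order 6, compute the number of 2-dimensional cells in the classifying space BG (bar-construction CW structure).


In the bar-construction CW model of BG, the n-cells are indexed by
n-tuples [g_1|...|g_n] of non-identity elements of G (degenerate
simplices with some g_i = e do not contribute cells), so there are
(|G| - 1)^n n-cells.
For dim = 2 with |G| = 6:
cells = (6 - 1)^2 = 5^2 = 25

25


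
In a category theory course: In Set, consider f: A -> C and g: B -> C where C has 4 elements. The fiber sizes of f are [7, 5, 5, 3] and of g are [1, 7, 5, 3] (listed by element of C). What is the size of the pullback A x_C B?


The pullback A x_C B consists of pairs (a, b) with f(a) = g(b).
For each element c in C, the fiber product has |f^-1(c)| * |g^-1(c)| elements.
Summing over C: 7 * 1 + 5 * 7 + 5 * 5 + 3 * 3
= 7 + 35 + 25 + 9 = 76

76


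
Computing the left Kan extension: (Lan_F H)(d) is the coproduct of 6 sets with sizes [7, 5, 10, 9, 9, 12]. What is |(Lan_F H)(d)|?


Pointwise, the left Kan extension (Lan_F H)(d) is the colimit, indexed
by the comma category (F downarrow d), of H composed with the
projection (F downarrow d) -> C. Here that colimit is given
as a coproduct (disjoint union) of sets, so its cardinality is the
sum of the sizes of the summands.
Coproduct of sets with sizes: 7 + 5 + 10 + 9 + 9 + 12
= 52

52


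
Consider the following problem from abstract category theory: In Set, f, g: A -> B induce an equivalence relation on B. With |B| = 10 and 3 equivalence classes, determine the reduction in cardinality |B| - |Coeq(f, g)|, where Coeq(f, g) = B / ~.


The coequalizer Coeq(f, g) = B / ~ has one element per equivalence class.
|B| = 10, |Coeq(f, g)| = 3.
|B| - |Coeq(f, g)| = 10 - 3 = 7.

7


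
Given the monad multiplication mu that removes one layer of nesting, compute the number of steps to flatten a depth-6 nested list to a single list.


Each application of mu: T^2 -> T removes one layer of nesting.
Starting at depth 6 (i.e., T^6(X)), we need to reach T(X).
Number of mu applications = 6 - 1 = 5

5


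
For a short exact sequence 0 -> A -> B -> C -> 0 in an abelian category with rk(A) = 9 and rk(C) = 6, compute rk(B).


For a short exact sequence 0 -> A -> B -> C -> 0,
rank is additive: rank(B) = rank(A) + rank(C).
rank(B) = 9 + 6 = 15

15


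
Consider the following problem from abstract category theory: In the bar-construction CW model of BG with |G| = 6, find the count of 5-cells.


In the bar-construction CW model of BG, the n-cells are indexed by
n-tuples [g_1|...|g_n] of non-identity elements of G (degenerate
simplices with some g_i = e do not contribute cells), so there are
(|G| - 1)^n n-cells.
For dim = 5 with |G| = 6:
cells = (6 - 1)^5 = 5^5 = 3125

3125


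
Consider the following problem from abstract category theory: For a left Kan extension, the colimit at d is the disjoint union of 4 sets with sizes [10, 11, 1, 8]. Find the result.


Pointwise, the left Kan extension (Lan_F H)(d) is the colimit, indexed
by the comma category (F downarrow d), of H composed with the
projection (F downarrow d) -> C. Here that colimit is given
as a coproduct (disjoint union) of sets, so its cardinality is the
sum of the sizes of the summands.
Coproduct of sets with sizes: 10 + 11 + 1 + 8
= 30

30


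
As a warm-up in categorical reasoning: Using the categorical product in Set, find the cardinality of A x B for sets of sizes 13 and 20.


In Set, the product A x B is the Cartesian product.
By the universal property, |A x B| = |A| * |B|.
|A x B| = 13 * 20 = 260

260


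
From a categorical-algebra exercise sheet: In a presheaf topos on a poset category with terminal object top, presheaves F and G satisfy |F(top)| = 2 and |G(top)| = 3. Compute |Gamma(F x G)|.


Global sections of a presheaf on a poset with terminal top satisfy
Gamma(H) ~ H(top). Presheaves admit pointwise products, so
(F x G)(top) = F(top) x G(top) (Cartesian product).
|Gamma(F x G)| = |F(top)| * |G(top)| = 2 * 3 = 6.

6


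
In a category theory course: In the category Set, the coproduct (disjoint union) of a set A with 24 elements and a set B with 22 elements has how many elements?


In Set, the coproduct A + B is the disjoint union.
|A + B| = |A| + |B| = 24 + 22 = 46

46


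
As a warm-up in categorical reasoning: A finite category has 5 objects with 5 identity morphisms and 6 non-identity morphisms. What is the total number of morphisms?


Each object has an identity morphism, giving 5 identities.
Adding the 6 non-identity morphisms:
Total = 5 + 6 = 11

11


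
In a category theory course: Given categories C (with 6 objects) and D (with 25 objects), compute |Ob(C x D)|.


The product category C x D has objects that are pairs (c, d).
Number of pairs = |Ob(C)| * |Ob(D)| = 6 * 25 = 150

150


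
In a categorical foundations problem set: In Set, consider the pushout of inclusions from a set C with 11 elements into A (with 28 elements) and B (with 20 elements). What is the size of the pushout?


The pushout A +_C B identifies the images of C in A and B.
|A +_C B| = |A| + |B| - |C| (for injections).
= 28 + 20 - 11 = 37

37


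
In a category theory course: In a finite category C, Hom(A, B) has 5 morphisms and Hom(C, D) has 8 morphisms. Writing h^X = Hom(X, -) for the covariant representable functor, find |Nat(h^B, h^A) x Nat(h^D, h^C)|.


By the Yoneda lemma, Nat(h^B, h^A) is isomorphic to Hom(A, B),
so |Nat(h^B, h^A)| = |Hom(A, B)| and |Nat(h^D, h^C)| = |Hom(C, D)|.
|Hom(A, B)| = 5, |Hom(C, D)| = 8.
|Nat(h^B, h^A) x Nat(h^D, h^C)| = 5 * 8 = 40

40


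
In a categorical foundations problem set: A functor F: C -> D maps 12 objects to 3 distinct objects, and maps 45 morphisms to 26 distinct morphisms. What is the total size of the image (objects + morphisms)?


The image of F consists of distinct objects and distinct morphisms.
|Im(F)| on objects = 3
|Im(F)| on morphisms = 26
Total image cardinality = 3 + 26 = 29

29


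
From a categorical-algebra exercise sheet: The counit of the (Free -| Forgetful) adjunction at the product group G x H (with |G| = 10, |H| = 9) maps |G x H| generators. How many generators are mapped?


The counit epsilon_K: F(U(K)) -> K of the Free-Forgetful adjunction
maps |K| generators of F(U(K)) into K. For K = G x H (the product group),
|G x H| = |G| * |H|.
Total generators mapped = 10 * 9 = 90.

90


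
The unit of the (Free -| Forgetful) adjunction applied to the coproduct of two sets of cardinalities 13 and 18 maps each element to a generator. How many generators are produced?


The unit eta_X: X -> U(F(X)) of the Free-Forgetful adjunction
maps each element of X to a generator of F(X). For X = S + T (disjoint
union in Set), |S + T| = |S| + |T|.
Total mappings = 13 + 18 = 31.

31


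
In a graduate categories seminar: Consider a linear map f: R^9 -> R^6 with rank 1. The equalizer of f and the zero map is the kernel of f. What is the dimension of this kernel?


The equalizer of f and the zero map is ker(f).
By the rank-nullity theorem: dim(ker(f)) = dim(domain) - rank(f).
dim(ker(f)) = 9 - 1 = 8

8


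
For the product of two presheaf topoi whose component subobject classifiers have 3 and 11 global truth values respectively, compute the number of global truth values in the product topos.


In a product of presheaf topoi E_1 x E_2, the subobject classifier
is Omega = Omega_1 x Omega_2 (componentwise), so
|Omega(top)| = |Omega_1(top_1)| * |Omega_2(top_2)|.
= 3 * 11 = 33.

33


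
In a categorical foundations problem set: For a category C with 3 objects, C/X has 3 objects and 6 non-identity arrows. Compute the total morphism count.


In the slice category C/X, objects are morphisms to X.
Identity morphisms: 3 (one per object of C/X).
Non-identity morphisms: 6.
Total = 3 + 6 = 9

9


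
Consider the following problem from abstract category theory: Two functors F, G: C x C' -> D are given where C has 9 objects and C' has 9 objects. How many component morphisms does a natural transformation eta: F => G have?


A natural transformation eta: F => G assigns one component morphism per
object of the domain category.
The domain is the product category C x C', so
|Ob(C x C')| = |Ob(C)| * |Ob(C')| = 9 * 9 = 81.
Therefore eta has 81 component morphisms.

81


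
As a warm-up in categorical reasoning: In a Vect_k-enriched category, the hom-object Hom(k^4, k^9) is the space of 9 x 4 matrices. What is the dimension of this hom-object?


In Vect-enriched categories, Hom(k^n, k^m) is the space of m x n matrices.
dim(Hom(k^4, k^9)) = 9 * 4 = 36

36


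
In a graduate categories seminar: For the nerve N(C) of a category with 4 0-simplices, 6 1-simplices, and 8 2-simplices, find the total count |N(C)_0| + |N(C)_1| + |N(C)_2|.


The 2-skeleton of the nerve N(C) consists of simplices in dimensions 0, 1, 2:
  |N(C)_0| = 4 (objects)
  |N(C)_1| = 6 (morphisms)
  |N(C)_2| = 8 (composable pairs)
Total = 4 + 6 + 8 = 18

18


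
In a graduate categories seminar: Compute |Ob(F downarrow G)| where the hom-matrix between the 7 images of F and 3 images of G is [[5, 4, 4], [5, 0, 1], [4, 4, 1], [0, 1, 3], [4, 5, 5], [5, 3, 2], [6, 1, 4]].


Objects of (F downarrow G) are triples (a, b, h: F(a)->G(b)).
The count equals the sum of all entries in the hom-matrix.
sum(row 0) = 13
sum(row 1) = 6
sum(row 2) = 9
sum(row 3) = 4
sum(row 4) = 14
sum(row 5) = 10
sum(row 6) = 11
Grand total = 67

67


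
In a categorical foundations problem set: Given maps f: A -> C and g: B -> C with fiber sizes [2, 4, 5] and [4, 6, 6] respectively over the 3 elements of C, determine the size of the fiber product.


The pullback A x_C B consists of pairs (a, b) with f(a) = g(b).
For each element c in C, the fiber product has |f^-1(c)| * |g^-1(c)| elements.
Summing over C: 2 * 4 + 4 * 6 + 5 * 6
= 8 + 24 + 30 = 62

62


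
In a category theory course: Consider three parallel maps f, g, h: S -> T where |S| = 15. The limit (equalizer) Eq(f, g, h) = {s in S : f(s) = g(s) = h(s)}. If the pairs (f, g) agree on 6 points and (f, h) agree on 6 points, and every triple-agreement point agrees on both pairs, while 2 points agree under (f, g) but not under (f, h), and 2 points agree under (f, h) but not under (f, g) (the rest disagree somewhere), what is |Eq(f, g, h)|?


Eq(f, g, h) is the triple-agreement set: points in S where all three
maps take the same value. Using inclusion-exclusion on the pairwise data:
Pair (f, g) agrees on 6 points; pair (f, h) on 6 points.
Points agreeing under (f, g) but not (f, h) = 2; under (f, h) but not (f, g) = 2.
Triple-agreement = agreement-in-(f, g) minus points that agree under (f, g) but not (f, h):
|Eq(f, g, h)| = 6 - 2 = 4
(cross-check via (f, h): 6 - 2 = 4.)

4


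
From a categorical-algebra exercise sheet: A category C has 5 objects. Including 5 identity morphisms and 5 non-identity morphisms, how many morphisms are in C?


Each object has an identity morphism, giving 5 identities.
Adding the 5 non-identity morphisms:
Total = 5 + 5 = 10

10


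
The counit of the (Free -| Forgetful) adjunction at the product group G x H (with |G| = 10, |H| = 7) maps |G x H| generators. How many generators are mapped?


The counit epsilon_K: F(U(K)) -> K of the Free-Forgetful adjunction
maps |K| generators of F(U(K)) into K. For K = G x H (the product group),
|G x H| = |G| * |H|.
Total generators mapped = 10 * 7 = 70.

70


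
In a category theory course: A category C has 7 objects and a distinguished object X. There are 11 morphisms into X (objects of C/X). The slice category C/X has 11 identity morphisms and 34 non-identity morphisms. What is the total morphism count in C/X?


In the slice category C/X, objects are morphisms to X.
Identity morphisms: 11 (one per object of C/X).
Non-identity morphisms: 34.
Total = 11 + 34 = 45

45


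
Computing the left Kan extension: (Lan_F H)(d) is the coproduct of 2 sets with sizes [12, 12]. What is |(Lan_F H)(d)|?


Pointwise, the left Kan extension (Lan_F H)(d) is the colimit, indexed
by the comma category (F downarrow d), of H composed with the
projection (F downarrow d) -> C. Here that colimit is given
as a coproduct (disjoint union) of sets, so its cardinality is the
sum of the sizes of the summands.
Coproduct of sets with sizes: 12 + 12
= 24

24


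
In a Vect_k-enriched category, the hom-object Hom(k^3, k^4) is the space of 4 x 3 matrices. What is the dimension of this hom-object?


In Vect-enriched categories, Hom(k^n, k^m) is the space of m x n matrices.
dim(Hom(k^3, k^4)) = 4 * 3 = 12

12


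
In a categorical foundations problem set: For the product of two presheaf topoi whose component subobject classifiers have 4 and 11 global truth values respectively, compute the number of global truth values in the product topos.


In a product of presheaf topoi E_1 x E_2, the subobject classifier
is Omega = Omega_1 x Omega_2 (componentwise), so
|Omega(top)| = |Omega_1(top_1)| * |Omega_2(top_2)|.
= 4 * 11 = 44.

44


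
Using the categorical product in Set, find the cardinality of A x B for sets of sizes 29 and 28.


In Set, the product A x B is the Cartesian product.
By the universal property, |A x B| = |A| * |B|.
|A x B| = 29 * 28 = 812

812


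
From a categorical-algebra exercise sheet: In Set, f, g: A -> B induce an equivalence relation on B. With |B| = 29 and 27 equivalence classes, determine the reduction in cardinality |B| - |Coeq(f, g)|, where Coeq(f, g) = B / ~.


The coequalizer Coeq(f, g) = B / ~ has one element per equivalence class.
|B| = 29, |Coeq(f, g)| = 27.
|B| - |Coeq(f, g)| = 29 - 27 = 2.

2


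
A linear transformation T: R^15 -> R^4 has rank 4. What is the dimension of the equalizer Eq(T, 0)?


The equalizer of f and the zero map is ker(f).
By the rank-nullity theorem: dim(ker(f)) = dim(domain) - rank(f).
dim(ker(f)) = 15 - 4 = 11

11


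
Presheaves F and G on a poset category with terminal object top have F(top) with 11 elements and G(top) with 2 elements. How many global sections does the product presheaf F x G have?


Global sections of a presheaf on a poset with terminal top satisfy
Gamma(H) ~ H(top). Presheaves admit pointwise products, so
(F x G)(top) = F(top) x G(top) (Cartesian product).
|Gamma(F x G)| = |F(top)| * |G(top)| = 11 * 2 = 22.

22


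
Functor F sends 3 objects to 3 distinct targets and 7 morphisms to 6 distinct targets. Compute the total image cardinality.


The image of F consists of distinct objects and distinct morphisms.
|Im(F)| on objects = 3
|Im(F)| on morphisms = 6
Total image cardinality = 3 + 6 = 9

9


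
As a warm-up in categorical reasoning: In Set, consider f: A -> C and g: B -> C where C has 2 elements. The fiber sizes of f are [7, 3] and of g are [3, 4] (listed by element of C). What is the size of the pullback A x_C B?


The pullback A x_C B consists of pairs (a, b) with f(a) = g(b).
For each element c in C, the fiber product has |f^-1(c)| * |g^-1(c)| elements.
Summing over C: 7 * 3 + 3 * 4
= 21 + 12 = 33

33


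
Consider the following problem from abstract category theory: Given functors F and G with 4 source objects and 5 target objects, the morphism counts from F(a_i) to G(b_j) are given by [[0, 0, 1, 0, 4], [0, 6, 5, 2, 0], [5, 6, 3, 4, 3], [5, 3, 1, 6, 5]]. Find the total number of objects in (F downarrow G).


Objects of (F downarrow G) are triples (a, b, h: F(a)->G(b)).
The count equals the sum of all entries in the hom-matrix.
sum(row 0) = 5
sum(row 1) = 13
sum(row 2) = 21
sum(row 3) = 20
Grand total = 59

59


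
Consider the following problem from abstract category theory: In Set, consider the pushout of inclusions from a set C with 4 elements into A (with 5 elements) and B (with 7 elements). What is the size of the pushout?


The pushout A +_C B identifies the images of C in A and B.
|A +_C B| = |A| + |B| - |C| (for injections).
= 5 + 7 - 4 = 8

8


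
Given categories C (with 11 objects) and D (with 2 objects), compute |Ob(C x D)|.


The product category C x D has objects that are pairs (c, d).
Number of pairs = |Ob(C)| * |Ob(D)| = 11 * 2 = 22

22


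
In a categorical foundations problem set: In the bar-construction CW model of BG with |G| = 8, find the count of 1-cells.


In the bar-construction CW model of BG, the n-cells are indexed by
n-tuples [g_1|...|g_n] of non-identity elements of G (degenerate
simplices with some g_i = e do not contribute cells), so there are
(|G| - 1)^n n-cells.
For dim = 1 with |G| = 8:
cells = (8 - 1)^1 = 7^1 = 7

7


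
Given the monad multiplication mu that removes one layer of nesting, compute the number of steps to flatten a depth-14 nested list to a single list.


Each application of mu: T^2 -> T removes one layer of nesting.
Starting at depth 14 (i.e., T^14(X)), we need to reach T(X).
Number of mu applications = 14 - 1 = 13

13


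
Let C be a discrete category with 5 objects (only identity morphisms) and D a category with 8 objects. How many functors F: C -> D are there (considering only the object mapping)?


A functor from a discrete category C to D is determined by
where each object maps. Each of the 5 objects of C can map
to any of the 8 objects of D independently.
Number of functors = 8^5 = 32768

32768


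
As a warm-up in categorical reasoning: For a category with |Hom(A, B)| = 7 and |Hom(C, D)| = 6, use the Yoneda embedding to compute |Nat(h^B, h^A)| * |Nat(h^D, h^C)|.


By the Yoneda lemma, Nat(h^B, h^A) is isomorphic to Hom(A, B),
so |Nat(h^B, h^A)| = |Hom(A, B)| and |Nat(h^D, h^C)| = |Hom(C, D)|.
|Hom(A, B)| = 7, |Hom(C, D)| = 6.
|Nat(h^B, h^A) x Nat(h^D, h^C)| = 7 * 6 = 42

42


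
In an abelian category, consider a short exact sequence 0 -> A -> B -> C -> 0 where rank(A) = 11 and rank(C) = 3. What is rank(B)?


For a short exact sequence 0 -> A -> B -> C -> 0,
rank is additive: rank(B) = rank(A) + rank(C).
rank(B) = 11 + 3 = 14

14


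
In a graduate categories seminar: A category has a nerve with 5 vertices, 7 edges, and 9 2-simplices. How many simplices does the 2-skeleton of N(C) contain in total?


The 2-skeleton of the nerve N(C) consists of simplices in dimensions 0, 1, 2:
  |N(C)_0| = 5 (objects)
  |N(C)_1| = 7 (morphisms)
  |N(C)_2| = 9 (composable pairs)
Total = 5 + 7 + 9 = 21

21


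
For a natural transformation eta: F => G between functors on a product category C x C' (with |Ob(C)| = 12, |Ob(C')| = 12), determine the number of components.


A natural transformation eta: F => G assigns one component morphism per
object of the domain category.
The domain is the product category C x C', so
|Ob(C x C')| = |Ob(C)| * |Ob(C')| = 12 * 12 = 144.
Therefore eta has 144 component morphisms.

144


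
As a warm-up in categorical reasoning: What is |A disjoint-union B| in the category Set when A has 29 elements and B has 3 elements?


In Set, the coproduct A + B is the disjoint union.
|A + B| = |A| + |B| = 29 + 3 = 32

32


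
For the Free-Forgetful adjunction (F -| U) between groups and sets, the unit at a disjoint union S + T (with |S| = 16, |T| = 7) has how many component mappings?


The unit eta_X: X -> U(F(X)) of the Free-Forgetful adjunction
maps each element of X to a generator of F(X). For X = S + T (disjoint
union in Set), |S + T| = |S| + |T|.
Total mappings = 16 + 7 = 23.

23


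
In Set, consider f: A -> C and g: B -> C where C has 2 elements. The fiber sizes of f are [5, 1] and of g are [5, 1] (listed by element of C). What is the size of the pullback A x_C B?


The pullback A x_C B consists of pairs (a, b) with f(a) = g(b).
For each element c in C, the fiber product has |f^-1(c)| * |g^-1(c)| elements.
Summing over C: 5 * 5 + 1 * 1
= 25 + 1 = 26

26


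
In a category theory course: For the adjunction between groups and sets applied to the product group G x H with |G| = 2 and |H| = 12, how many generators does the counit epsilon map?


The counit epsilon_K: F(U(K)) -> K of the Free-Forgetful adjunction
maps |K| generators of F(U(K)) into K. For K = G x H (the product group),
|G x H| = |G| * |H|.
Total generators mapped = 2 * 12 = 24.

24


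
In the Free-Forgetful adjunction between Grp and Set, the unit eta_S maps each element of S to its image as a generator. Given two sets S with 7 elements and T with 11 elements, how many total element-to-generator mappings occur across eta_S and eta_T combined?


The unit eta_X: X -> U(F(X)) of the Free-Forgetful adjunction
maps each element of X to a generator of F(X). For X = S + T (disjoint
union in Set), |S + T| = |S| + |T|.
Total mappings = 7 + 11 = 18.

18


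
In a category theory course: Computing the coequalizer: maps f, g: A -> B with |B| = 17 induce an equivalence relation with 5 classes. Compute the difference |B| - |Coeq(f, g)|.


The coequalizer Coeq(f, g) = B / ~ has one element per equivalence class.
|B| = 17, |Coeq(f, g)| = 5.
|B| - |Coeq(f, g)| = 17 - 5 = 12.

12


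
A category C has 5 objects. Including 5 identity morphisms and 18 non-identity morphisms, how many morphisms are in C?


Each object has an identity morphism, giving 5 identities.
Adding the 18 non-identity morphisms:
Total = 5 + 18 = 23

23


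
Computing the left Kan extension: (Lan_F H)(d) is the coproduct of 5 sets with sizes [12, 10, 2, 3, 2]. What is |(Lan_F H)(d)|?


Pointwise, the left Kan extension (Lan_F H)(d) is the colimit, indexed
by the comma category (F downarrow d), of H composed with the
projection (F downarrow d) -> C. Here that colimit is given
as a coproduct (disjoint union) of sets, so its cardinality is the
sum of the sizes of the summands.
Coproduct of sets with sizes: 12 + 10 + 2 + 3 + 2
= 29

29


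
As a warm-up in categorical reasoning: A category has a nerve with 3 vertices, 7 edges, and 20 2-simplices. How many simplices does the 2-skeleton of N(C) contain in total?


The 2-skeleton of the nerve N(C) consists of simplices in dimensions 0, 1, 2:
  |N(C)_0| = 3 (objects)
  |N(C)_1| = 7 (morphisms)
  |N(C)_2| = 20 (composable pairs)
Total = 3 + 7 + 20 = 30

30


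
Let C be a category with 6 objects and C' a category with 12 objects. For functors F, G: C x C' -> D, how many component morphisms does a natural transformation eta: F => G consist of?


A natural transformation eta: F => G assigns one component morphism per
object of the domain category.
The domain is the product category C x C', so
|Ob(C x C')| = |Ob(C)| * |Ob(C')| = 6 * 12 = 72.
Therefore eta has 72 component morphisms.

72


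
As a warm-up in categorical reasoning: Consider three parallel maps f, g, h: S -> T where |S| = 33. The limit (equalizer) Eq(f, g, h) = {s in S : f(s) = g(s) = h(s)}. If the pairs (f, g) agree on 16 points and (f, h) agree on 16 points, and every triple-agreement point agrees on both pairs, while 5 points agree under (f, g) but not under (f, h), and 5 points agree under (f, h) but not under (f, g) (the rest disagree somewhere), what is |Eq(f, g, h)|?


Eq(f, g, h) is the triple-agreement set: points in S where all three
maps take the same value. Using inclusion-exclusion on the pairwise data:
Pair (f, g) agrees on 16 points; pair (f, h) on 16 points.
Points agreeing under (f, g) but not (f, h) = 5; under (f, h) but not (f, g) = 5.
Triple-agreement = agreement-in-(f, g) minus points that agree under (f, g) but not (f, h):
|Eq(f, g, h)| = 16 - 5 = 11
(cross-check via (f, h): 16 - 5 = 11.)

11


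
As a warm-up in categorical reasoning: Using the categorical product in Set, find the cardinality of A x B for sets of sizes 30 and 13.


In Set, the product A x B is the Cartesian product.
By the universal property, |A x B| = |A| * |B|.
|A x B| = 30 * 13 = 390

390


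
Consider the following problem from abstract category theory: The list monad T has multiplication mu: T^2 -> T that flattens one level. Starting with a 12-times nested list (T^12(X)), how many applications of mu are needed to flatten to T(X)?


Each application of mu: T^2 -> T removes one layer of nesting.
Starting at depth 12 (i.e., T^12(X)), we need to reach T(X).
Number of mu applications = 12 - 1 = 11

11


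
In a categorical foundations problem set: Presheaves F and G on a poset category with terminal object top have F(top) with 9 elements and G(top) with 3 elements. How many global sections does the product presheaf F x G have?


Global sections of a presheaf on a poset with terminal top satisfy
Gamma(H) ~ H(top). Presheaves admit pointwise products, so
(F x G)(top) = F(top) x G(top) (Cartesian product).
|Gamma(F x G)| = |F(top)| * |G(top)| = 9 * 3 = 27.

27


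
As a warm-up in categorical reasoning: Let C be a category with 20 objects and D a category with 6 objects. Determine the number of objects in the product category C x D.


The product category C x D has objects that are pairs (c, d).
Number of pairs = |Ob(C)| * |Ob(D)| = 20 * 6 = 120

120


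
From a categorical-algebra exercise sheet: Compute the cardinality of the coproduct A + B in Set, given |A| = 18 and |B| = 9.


In Set, the coproduct A + B is the disjoint union.
|A + B| = |A| + |B| = 18 + 9 = 27

27


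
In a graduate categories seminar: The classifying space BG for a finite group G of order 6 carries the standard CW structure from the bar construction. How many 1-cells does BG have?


In the bar-construction CW model of BG, the n-cells are indexed by
n-tuples [g_1|...|g_n] of non-identity elements of G (degenerate
simplices with some g_i = e do not contribute cells), so there are
(|G| - 1)^n n-cells.
For dim = 1 with |G| = 6:
cells = (6 - 1)^1 = 5^1 = 5

5


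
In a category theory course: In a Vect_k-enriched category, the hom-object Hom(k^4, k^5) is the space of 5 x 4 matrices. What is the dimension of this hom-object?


In Vect-enriched categories, Hom(k^n, k^m) is the space of m x n matrices.
dim(Hom(k^4, k^5)) = 5 * 4 = 20

20


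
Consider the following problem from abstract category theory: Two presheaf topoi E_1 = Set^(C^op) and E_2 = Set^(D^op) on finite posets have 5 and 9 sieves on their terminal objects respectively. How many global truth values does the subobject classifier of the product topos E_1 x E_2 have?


In a product of presheaf topoi E_1 x E_2, the subobject classifier
is Omega = Omega_1 x Omega_2 (componentwise), so
|Omega(top)| = |Omega_1(top_1)| * |Omega_2(top_2)|.
= 5 * 9 = 45.

45
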